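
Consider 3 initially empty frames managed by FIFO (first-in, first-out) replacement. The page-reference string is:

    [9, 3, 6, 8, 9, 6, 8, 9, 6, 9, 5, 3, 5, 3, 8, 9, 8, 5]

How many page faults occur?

9 → miss, frames {9}
3 → miss, frames {9,3}
6 → miss, frames {9,3,6}
8 → miss, evict 9, frames {3,6,8}
9 → miss, evict 3, frames {6,8,9}
6 → hit
8 → hit
9 → hit
6 → hit
9 → hit
5 → miss, evict 6, frames {8,9,5}
3 → miss, evict 8, frames {9,5,3}
5 → hit
3 → hit
8 → miss, evict 9, frames {5,3,8}
9 → miss, evict 5, frames {3,8,9}
8 → hit
5 → miss, evict 3, frames {8,9,5}
Page faults: 10.

10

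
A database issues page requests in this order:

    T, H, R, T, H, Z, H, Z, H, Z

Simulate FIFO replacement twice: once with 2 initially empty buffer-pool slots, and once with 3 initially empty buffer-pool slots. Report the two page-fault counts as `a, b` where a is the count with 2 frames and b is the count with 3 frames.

2 frames: F F F F F F . . . . → 6 faults.
3 frames: F F F . . F . . . . → 4 faults.
4 < 6: adding a frame reduced faults, as is typical.

6, 4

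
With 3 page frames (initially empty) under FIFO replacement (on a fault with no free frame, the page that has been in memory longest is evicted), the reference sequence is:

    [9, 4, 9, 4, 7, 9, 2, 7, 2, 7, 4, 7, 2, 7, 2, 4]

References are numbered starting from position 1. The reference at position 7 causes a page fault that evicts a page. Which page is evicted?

9

pos 1: 9 → miss, frames (9)
pos 2: 4 → miss, frames (9 4)
pos 3: 9 → hit
pos 4: 4 → hit
pos 5: 7 → miss, frames (9 4 7)
pos 6: 9 → hit
pos 7: 2 → miss, evict 9, frames (4 7 2)
At position 7, page 9 is evicted.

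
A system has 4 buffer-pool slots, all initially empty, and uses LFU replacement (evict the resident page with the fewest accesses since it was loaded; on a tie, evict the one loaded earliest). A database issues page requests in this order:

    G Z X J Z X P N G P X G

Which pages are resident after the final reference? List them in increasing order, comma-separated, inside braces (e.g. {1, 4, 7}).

G -> fault, frames [G]
Z -> fault, frames [G, Z]
X -> fault, frames [G, Z, X]
J -> fault, frames [G, Z, X, J]
Z -> hit
X -> hit
P -> fault, evict G, frames [Z, X, J, P]
N -> fault, evict J, frames [Z, X, P, N]
G -> fault, evict P, frames [Z, X, N, G]
P -> fault, evict N, frames [Z, X, G, P]
X -> hit
G -> hit

{G, P, X, Z}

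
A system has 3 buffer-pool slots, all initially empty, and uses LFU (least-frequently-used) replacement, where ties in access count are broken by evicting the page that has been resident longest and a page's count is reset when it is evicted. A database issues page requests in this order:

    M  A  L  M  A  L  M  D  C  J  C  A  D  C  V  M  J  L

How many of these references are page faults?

12

M → miss, frames {M}
A → miss, frames {M,A}
L → miss, frames {M,A,L}
M → hit
A → hit
L → hit
M → hit
D → miss, evict A, frames {M,L,D}
C → miss, evict D, frames {M,L,C}
J → miss, evict C, frames {M,L,J}
C → miss, evict J, frames {M,L,C}
A → miss, evict C, frames {M,L,A}
D → miss, evict A, frames {M,L,D}
C → miss, evict D, frames {M,L,C}
V → miss, evict C, frames {M,L,V}
M → hit
J → miss, evict V, frames {M,L,J}
L → hit
Page faults: 12.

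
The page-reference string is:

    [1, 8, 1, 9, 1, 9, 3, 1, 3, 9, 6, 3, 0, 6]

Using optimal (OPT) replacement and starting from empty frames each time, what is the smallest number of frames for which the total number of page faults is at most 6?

3

f=1: 14 faults
f=2: 7 faults
f=3: 6 faults
f=4: 6 faults
f=5: 6 faults
f=6: 6 faults
Smallest f with faults ≤ 6 is 3.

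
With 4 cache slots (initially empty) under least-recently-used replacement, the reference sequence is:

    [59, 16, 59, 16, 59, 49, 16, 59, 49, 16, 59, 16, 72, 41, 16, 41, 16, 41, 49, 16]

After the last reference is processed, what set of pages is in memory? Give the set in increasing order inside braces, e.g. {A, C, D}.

{16, 41, 49, 72}

59: miss, frames [59]
16: miss, frames [59, 16]
59: hit
16: hit
59: hit
49: miss, frames [16, 59, 49]
16: hit
59: hit
49: hit
16: hit
59: hit
16: hit
72: miss, frames [49, 59, 16, 72]
41: miss, evict 49, frames [59, 16, 72, 41]
16: hit
41: hit
16: hit
41: hit
49: miss, evict 59, frames [72, 16, 41, 49]
16: hit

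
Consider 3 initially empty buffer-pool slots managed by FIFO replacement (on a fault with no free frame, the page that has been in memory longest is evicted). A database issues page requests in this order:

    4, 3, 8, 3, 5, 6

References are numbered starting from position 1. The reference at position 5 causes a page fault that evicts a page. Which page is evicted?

4

pos 1: 4: fault, frames (4)
pos 2: 3: fault, frames (4 3)
pos 3: 8: fault, frames (4 3 8)
pos 4: 3: hit
pos 5: 5: fault, evict 4, frames (3 8 5)
At position 5, page 4 is evicted.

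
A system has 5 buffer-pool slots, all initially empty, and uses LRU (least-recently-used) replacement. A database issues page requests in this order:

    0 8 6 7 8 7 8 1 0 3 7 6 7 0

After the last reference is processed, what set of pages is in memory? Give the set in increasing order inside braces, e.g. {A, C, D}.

{0, 1, 3, 6, 7}

0 -> miss, frames (0)
8 -> miss, frames (0 8)
6 -> miss, frames (0 8 6)
7 -> miss, frames (0 8 6 7)
8 -> hit
7 -> hit
8 -> hit
1 -> miss, frames (0 6 7 8 1)
0 -> hit
3 -> miss, evict 6, frames (7 8 1 0 3)
7 -> hit
6 -> miss, evict 8, frames (1 0 3 7 6)
7 -> hit
0 -> hit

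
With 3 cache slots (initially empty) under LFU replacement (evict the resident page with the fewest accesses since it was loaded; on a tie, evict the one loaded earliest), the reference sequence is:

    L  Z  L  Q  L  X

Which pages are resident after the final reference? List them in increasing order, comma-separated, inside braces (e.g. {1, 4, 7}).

L → fault, frames [L]
Z → fault, frames [L, Z]
L → hit
Q → fault, frames [L, Z, Q]
L → hit
X → fault, evict Z, frames [L, Q, X]

{L, Q, X}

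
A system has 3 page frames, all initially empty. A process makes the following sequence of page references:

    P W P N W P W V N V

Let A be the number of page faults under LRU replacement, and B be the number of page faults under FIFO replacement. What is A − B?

1

Under LRU: F F . F . . . F F . → 5 faults.
Under FIFO: F F . F . . . F . . → 4 faults.
A − B = 5 − 4 = 1.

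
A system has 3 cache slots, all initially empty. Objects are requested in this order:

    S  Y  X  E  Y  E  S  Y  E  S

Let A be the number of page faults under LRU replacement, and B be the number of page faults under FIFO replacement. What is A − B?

-1

Under LRU: F F F F . . F . . . → 5 faults.
Under FIFO: F F F F . . F F . . → 6 faults.
A − B = 5 − 6 = -1.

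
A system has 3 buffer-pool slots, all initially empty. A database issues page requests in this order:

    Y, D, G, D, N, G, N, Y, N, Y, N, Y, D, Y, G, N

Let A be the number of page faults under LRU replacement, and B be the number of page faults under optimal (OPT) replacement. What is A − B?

Under LRU: F F F . F . . F . . . . F . F F → 8 faults.
Under OPT: F F F . F . . . . . . . F . . F → 6 faults.
A − B = 8 − 6 = 2.

2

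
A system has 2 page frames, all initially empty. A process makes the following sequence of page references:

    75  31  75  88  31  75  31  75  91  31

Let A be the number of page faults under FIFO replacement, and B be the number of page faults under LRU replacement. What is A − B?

-1

Under FIFO: F F . F . F F . F . → 6 faults.
Under LRU: F F . F F F . . F F → 7 faults.
A − B = 6 − 7 = -1.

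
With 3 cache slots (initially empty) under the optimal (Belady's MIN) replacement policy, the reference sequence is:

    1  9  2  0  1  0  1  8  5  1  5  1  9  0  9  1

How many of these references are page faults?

1 -> miss, frames [1]
9 -> miss, frames [1, 9]
2 -> miss, frames [1, 9, 2]
0 -> miss, evict 2, frames [1, 9, 0]
1 -> hit
0 -> hit
1 -> hit
8 -> miss, evict 0, frames [1, 9, 8]
5 -> miss, evict 8, frames [1, 9, 5]
1 -> hit
5 -> hit
1 -> hit
9 -> hit
0 -> miss, evict 5, frames [1, 9, 0]
9 -> hit
1 -> hit
Page faults: 7.

7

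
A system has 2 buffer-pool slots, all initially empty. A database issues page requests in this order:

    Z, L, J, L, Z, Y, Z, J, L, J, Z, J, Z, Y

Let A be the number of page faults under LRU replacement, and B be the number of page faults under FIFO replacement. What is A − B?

Under LRU: F F F . F F . F F . F . . F → 9 faults.
Under FIFO: F F F . F F . F F . F F . F → 10 faults.
A − B = 9 − 10 = -1.

-1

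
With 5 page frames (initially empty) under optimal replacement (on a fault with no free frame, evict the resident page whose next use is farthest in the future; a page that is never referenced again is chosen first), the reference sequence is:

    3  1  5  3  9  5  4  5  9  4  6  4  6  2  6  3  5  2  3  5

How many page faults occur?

7

3 -> fault, frames (3)
1 -> fault, frames (3 1)
5 -> fault, frames (3 1 5)
3 -> hit
9 -> fault, frames (3 1 5 9)
5 -> hit
4 -> fault, frames (3 1 5 9 4)
5 -> hit
9 -> hit
4 -> hit
6 -> fault, evict 9, frames (3 1 5 4 6)
4 -> hit
6 -> hit
2 -> fault, evict 4, frames (3 1 5 6 2)
6 -> hit
3 -> hit
5 -> hit
2 -> hit
3 -> hit
5 -> hit
Page faults: 7.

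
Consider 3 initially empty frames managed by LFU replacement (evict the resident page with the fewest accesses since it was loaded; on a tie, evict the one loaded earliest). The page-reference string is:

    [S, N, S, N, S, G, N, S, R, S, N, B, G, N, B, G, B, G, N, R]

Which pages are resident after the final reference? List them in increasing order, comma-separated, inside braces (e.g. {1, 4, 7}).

S: miss, frames [S]
N: miss, frames [S, N]
S: hit
N: hit
S: hit
G: miss, frames [S, N, G]
N: hit
S: hit
R: miss, evict G, frames [S, N, R]
S: hit
N: hit
B: miss, evict R, frames [S, N, B]
G: miss, evict B, frames [S, N, G]
N: hit
B: miss, evict G, frames [S, N, B]
G: miss, evict B, frames [S, N, G]
B: miss, evict G, frames [S, N, B]
G: miss, evict B, frames [S, N, G]
N: hit
R: miss, evict G, frames [S, N, R]

{N, R, S}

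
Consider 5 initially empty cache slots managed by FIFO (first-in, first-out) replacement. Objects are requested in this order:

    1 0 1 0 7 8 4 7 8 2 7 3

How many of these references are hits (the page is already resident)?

1 → fault, frames {1}
0 → fault, frames {1,0}
1 → hit
0 → hit
7 → fault, frames {1,0,7}
8 → fault, frames {1,0,7,8}
4 → fault, frames {1,0,7,8,4}
7 → hit
8 → hit
2 → fault, evict 1, frames {0,7,8,4,2}
7 → hit
3 → fault, evict 0, frames {7,8,4,2,3}
Hits: 5.

5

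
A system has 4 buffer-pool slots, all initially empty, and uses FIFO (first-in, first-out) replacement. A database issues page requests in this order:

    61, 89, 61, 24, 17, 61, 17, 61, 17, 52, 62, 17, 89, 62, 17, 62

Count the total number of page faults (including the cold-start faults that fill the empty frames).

61 → fault, frames (61)
89 → fault, frames (61 89)
61 → hit
24 → fault, frames (61 89 24)
17 → fault, frames (61 89 24 17)
61 → hit
17 → hit
61 → hit
17 → hit
52 → fault, evict 61, frames (89 24 17 52)
62 → fault, evict 89, frames (24 17 52 62)
17 → hit
89 → fault, evict 24, frames (17 52 62 89)
62 → hit
17 → hit
62 → hit
Page faults: 7.

7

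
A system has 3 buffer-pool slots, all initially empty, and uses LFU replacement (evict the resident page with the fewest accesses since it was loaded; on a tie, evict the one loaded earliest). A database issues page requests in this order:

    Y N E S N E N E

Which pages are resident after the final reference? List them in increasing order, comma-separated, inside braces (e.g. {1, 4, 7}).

{E, N, S}

Y -> miss, frames (Y)
N -> miss, frames (Y N)
E -> miss, frames (Y N E)
S -> miss, evict Y, frames (N E S)
N -> hit
E -> hit
N -> hit
E -> hit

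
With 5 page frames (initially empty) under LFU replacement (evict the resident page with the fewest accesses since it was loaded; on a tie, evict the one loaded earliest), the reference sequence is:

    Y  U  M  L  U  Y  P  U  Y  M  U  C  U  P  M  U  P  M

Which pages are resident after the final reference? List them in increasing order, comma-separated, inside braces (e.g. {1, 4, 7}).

{C, M, P, U, Y}

Y → miss, frames [Y]
U → miss, frames [Y, U]
M → miss, frames [Y, U, M]
L → miss, frames [Y, U, M, L]
U → hit
Y → hit
P → miss, frames [Y, U, M, L, P]
U → hit
Y → hit
M → hit
U → hit
C → miss, evict L, frames [Y, U, M, P, C]
U → hit
P → hit
M → hit
U → hit
P → hit
M → hit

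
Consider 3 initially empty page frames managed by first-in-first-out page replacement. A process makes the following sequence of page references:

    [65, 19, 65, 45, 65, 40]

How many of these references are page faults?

65 -> miss, frames [65]
19 -> miss, frames [65, 19]
65 -> hit
45 -> miss, frames [65, 19, 45]
65 -> hit
40 -> miss, evict 65, frames [19, 45, 40]
Page faults: 4.

4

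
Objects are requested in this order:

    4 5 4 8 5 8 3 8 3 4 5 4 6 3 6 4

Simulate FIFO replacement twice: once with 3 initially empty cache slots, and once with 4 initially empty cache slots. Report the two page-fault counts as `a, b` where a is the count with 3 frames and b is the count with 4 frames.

3 frames: F F . F . . F . . F F . F F . F → 9 faults.
4 frames: F F . F . . F . . . . . F . . F → 6 faults.
6 < 9: adding a frame reduced faults, as is typical.

9, 6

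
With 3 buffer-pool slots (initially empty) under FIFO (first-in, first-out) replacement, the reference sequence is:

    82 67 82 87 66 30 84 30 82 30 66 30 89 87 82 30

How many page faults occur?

13

82 -> miss, frames {82}
67 -> miss, frames {82,67}
82 -> hit
87 -> miss, frames {82,67,87}
66 -> miss, evict 82, frames {67,87,66}
30 -> miss, evict 67, frames {87,66,30}
84 -> miss, evict 87, frames {66,30,84}
30 -> hit
82 -> miss, evict 66, frames {30,84,82}
30 -> hit
66 -> miss, evict 30, frames {84,82,66}
30 -> miss, evict 84, frames {82,66,30}
89 -> miss, evict 82, frames {66,30,89}
87 -> miss, evict 66, frames {30,89,87}
82 -> miss, evict 30, frames {89,87,82}
30 -> miss, evict 89, frames {87,82,30}
Page faults: 13.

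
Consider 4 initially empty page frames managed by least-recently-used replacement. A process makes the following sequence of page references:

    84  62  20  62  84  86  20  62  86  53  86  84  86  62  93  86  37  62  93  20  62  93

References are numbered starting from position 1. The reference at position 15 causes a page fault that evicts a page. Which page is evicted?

53

pos 1: 84 -> fault, frames (84)
pos 2: 62 -> fault, frames (84 62)
pos 3: 20 -> fault, frames (84 62 20)
pos 4: 62 -> hit
pos 5: 84 -> hit
pos 6: 86 -> fault, frames (20 62 84 86)
pos 7: 20 -> hit
pos 8: 62 -> hit
pos 9: 86 -> hit
pos 10: 53 -> fault, evict 84, frames (20 62 86 53)
pos 11: 86 -> hit
pos 12: 84 -> fault, evict 20, frames (62 53 86 84)
pos 13: 86 -> hit
pos 14: 62 -> hit
pos 15: 93 -> fault, evict 53, frames (84 86 62 93)
At position 15, page 53 is evicted.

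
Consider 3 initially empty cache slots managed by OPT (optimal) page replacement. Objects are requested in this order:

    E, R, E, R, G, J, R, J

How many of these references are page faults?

E -> miss, frames [E]
R -> miss, frames [E, R]
E -> hit
R -> hit
G -> miss, frames [E, R, G]
J -> miss, evict G, frames [E, R, J]
R -> hit
J -> hit
Page faults: 4.

4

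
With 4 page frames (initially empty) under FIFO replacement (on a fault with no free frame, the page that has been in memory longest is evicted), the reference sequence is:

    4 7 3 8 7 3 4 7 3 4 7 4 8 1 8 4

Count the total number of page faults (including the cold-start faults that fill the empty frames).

6

4 -> miss, frames (4)
7 -> miss, frames (4 7)
3 -> miss, frames (4 7 3)
8 -> miss, frames (4 7 3 8)
7 -> hit
3 -> hit
4 -> hit
7 -> hit
3 -> hit
4 -> hit
7 -> hit
4 -> hit
8 -> hit
1 -> miss, evict 4, frames (7 3 8 1)
8 -> hit
4 -> miss, evict 7, frames (3 8 1 4)
Page faults: 6.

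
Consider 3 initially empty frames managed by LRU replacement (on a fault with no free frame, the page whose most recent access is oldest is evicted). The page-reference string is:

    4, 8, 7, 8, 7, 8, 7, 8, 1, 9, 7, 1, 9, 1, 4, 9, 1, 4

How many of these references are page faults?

4 -> miss, frames {4}
8 -> miss, frames {4,8}
7 -> miss, frames {4,8,7}
8 -> hit
7 -> hit
8 -> hit
7 -> hit
8 -> hit
1 -> miss, evict 4, frames {7,8,1}
9 -> miss, evict 7, frames {8,1,9}
7 -> miss, evict 8, frames {1,9,7}
1 -> hit
9 -> hit
1 -> hit
4 -> miss, evict 7, frames {9,1,4}
9 -> hit
1 -> hit
4 -> hit
Page faults: 7.

7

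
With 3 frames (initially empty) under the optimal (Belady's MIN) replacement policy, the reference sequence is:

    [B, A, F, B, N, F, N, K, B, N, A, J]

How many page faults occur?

7

B -> miss, frames {B}
A -> miss, frames {B,A}
F -> miss, frames {B,A,F}
B -> hit
N -> miss, evict A, frames {B,F,N}
F -> hit
N -> hit
K -> miss, evict F, frames {B,N,K}
B -> hit
N -> hit
A -> miss, evict K, frames {B,N,A}
J -> miss, evict A, frames {B,N,J}
Page faults: 7.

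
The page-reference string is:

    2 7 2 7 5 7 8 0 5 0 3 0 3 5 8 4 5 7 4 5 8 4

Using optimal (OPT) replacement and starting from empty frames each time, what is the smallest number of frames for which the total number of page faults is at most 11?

3

f=1: 22 faults
f=2: 12 faults
f=3: 10 faults
f=4: 8 faults
f=5: 7 faults
f=6: 7 faults
f=7: 7 faults
Smallest f with faults ≤ 11 is 3.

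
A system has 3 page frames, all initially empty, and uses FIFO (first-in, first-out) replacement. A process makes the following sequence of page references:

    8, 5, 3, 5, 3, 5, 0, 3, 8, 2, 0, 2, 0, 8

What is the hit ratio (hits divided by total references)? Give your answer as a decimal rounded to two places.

8 → fault, frames (8)
5 → fault, frames (8 5)
3 → fault, frames (8 5 3)
5 → hit
3 → hit
5 → hit
0 → fault, evict 8, frames (5 3 0)
3 → hit
8 → fault, evict 5, frames (3 0 8)
2 → fault, evict 3, frames (0 8 2)
0 → hit
2 → hit
0 → hit
8 → hit
Hits: 8 of 14 references → 8/14 = 0.5714.

0.57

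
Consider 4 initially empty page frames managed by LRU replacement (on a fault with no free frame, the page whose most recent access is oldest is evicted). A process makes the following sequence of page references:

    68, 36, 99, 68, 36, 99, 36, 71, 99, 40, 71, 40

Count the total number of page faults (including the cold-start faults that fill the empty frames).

5

68: fault, frames [68]
36: fault, frames [68, 36]
99: fault, frames [68, 36, 99]
68: hit
36: hit
99: hit
36: hit
71: fault, frames [68, 99, 36, 71]
99: hit
40: fault, evict 68, frames [36, 71, 99, 40]
71: hit
40: hit
Page faults: 5.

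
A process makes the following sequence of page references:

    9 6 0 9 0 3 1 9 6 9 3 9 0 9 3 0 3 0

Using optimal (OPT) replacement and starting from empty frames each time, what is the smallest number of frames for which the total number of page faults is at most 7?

f=1: 18 faults
f=2: 9 faults
f=3: 7 faults
f=4: 6 faults
f=5: 5 faults
Smallest f with faults ≤ 7 is 3.

3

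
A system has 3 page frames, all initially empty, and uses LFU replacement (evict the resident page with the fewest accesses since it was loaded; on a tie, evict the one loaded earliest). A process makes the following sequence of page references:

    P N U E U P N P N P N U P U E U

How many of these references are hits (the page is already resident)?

P -> miss, frames [P]
N -> miss, frames [P, N]
U -> miss, frames [P, N, U]
E -> miss, evict P, frames [N, U, E]
U -> hit
P -> miss, evict N, frames [U, E, P]
N -> miss, evict E, frames [U, P, N]
P -> hit
N -> hit
P -> hit
N -> hit
U -> hit
P -> hit
U -> hit
E -> miss, evict N, frames [U, P, E]
U -> hit
Hits: 9.

9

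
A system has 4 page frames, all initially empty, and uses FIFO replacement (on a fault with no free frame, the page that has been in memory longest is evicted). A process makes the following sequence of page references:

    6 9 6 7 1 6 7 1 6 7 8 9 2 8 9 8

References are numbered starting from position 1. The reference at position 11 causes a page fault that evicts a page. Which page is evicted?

pos 1: 6 -> miss, frames [6]
pos 2: 9 -> miss, frames [6, 9]
pos 3: 6 -> hit
pos 4: 7 -> miss, frames [6, 9, 7]
pos 5: 1 -> miss, frames [6, 9, 7, 1]
pos 6: 6 -> hit
pos 7: 7 -> hit
pos 8: 1 -> hit
pos 9: 6 -> hit
pos 10: 7 -> hit
pos 11: 8 -> miss, evict 6, frames [9, 7, 1, 8]
At position 11, page 6 is evicted.

6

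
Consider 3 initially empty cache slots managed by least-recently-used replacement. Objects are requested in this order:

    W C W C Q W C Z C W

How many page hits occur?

6

W: fault, frames (W)
C: fault, frames (W C)
W: hit
C: hit
Q: fault, frames (W C Q)
W: hit
C: hit
Z: fault, evict Q, frames (W C Z)
C: hit
W: hit
Hits: 6.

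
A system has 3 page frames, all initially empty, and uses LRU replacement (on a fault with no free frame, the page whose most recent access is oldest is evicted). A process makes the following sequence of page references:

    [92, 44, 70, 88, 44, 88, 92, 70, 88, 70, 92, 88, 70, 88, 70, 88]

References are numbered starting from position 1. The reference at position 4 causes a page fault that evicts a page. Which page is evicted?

92

pos 1: 92 → fault, frames (92)
pos 2: 44 → fault, frames (92 44)
pos 3: 70 → fault, frames (92 44 70)
pos 4: 88 → fault, evict 92, frames (44 70 88)
At position 4, page 92 is evicted.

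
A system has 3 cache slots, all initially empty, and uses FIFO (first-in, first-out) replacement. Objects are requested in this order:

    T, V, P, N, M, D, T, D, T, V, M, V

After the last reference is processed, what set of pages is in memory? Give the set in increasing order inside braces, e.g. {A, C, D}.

{M, T, V}

T → fault, frames {T}
V → fault, frames {T,V}
P → fault, frames {T,V,P}
N → fault, evict T, frames {V,P,N}
M → fault, evict V, frames {P,N,M}
D → fault, evict P, frames {N,M,D}
T → fault, evict N, frames {M,D,T}
D → hit
T → hit
V → fault, evict M, frames {D,T,V}
M → fault, evict D, frames {T,V,M}
V → hit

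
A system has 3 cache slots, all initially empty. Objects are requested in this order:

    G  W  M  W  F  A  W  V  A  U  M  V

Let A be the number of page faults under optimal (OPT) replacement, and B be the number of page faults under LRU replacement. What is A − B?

Under OPT: F F F . F F . F . F . . → 7 faults.
Under LRU: F F F . F F . F . F F F → 9 faults.
A − B = 7 − 9 = -2.

-2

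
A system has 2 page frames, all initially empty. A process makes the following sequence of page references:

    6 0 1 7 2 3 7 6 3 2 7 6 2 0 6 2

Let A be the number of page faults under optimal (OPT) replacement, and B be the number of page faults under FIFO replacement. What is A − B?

Under OPT: F F F F F F . F . F F . F F . F → 12 faults.
Under FIFO: F F F F F F F F F F F F F F F F → 16 faults.
A − B = 12 − 16 = -4.

-4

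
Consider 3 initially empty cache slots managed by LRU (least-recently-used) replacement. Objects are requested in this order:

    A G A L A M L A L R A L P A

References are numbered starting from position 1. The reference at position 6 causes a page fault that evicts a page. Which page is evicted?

pos 1: A → fault, frames [A]
pos 2: G → fault, frames [A, G]
pos 3: A → hit
pos 4: L → fault, frames [G, A, L]
pos 5: A → hit
pos 6: M → fault, evict G, frames [L, A, M]
At position 6, page G is evicted.

G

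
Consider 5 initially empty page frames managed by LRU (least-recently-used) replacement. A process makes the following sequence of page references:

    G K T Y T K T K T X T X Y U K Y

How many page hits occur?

G -> fault, frames [G]
K -> fault, frames [G, K]
T -> fault, frames [G, K, T]
Y -> fault, frames [G, K, T, Y]
T -> hit
K -> hit
T -> hit
K -> hit
T -> hit
X -> fault, frames [G, Y, K, T, X]
T -> hit
X -> hit
Y -> hit
U -> fault, evict G, frames [K, T, X, Y, U]
K -> hit
Y -> hit
Hits: 10.

10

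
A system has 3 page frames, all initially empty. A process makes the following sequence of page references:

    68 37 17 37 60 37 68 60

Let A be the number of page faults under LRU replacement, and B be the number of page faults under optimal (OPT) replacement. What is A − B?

Under LRU: F F F . F . F . → 5 faults.
Under OPT: F F F . F . . . → 4 faults.
A − B = 5 − 4 = 1.

1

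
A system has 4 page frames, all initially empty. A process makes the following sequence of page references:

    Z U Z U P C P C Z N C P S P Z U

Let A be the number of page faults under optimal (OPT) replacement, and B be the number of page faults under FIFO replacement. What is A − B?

-1

Under OPT: F F . . F F . . . F . . F . . F → 7 faults.
Under FIFO: F F . . F F . . . F . . F . F F → 8 faults.
A − B = 7 − 8 = -1.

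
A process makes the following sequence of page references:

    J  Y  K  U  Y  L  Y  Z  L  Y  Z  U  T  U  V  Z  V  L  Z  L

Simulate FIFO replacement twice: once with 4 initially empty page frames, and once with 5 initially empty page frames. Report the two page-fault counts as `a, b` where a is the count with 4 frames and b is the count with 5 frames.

12, 8

4 frames: F F F F . F . F . F . . F F F F . F . . → 12 faults.
5 frames: F F F F . F . F . . . . F . F . . . . . → 8 faults.
8 < 12: adding a frame reduced faults, as is typical.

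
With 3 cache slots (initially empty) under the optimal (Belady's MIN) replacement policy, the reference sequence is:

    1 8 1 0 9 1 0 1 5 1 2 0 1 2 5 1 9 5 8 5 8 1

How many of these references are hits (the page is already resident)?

13

1: miss, frames (1)
8: miss, frames (1 8)
1: hit
0: miss, frames (1 8 0)
9: miss, evict 8, frames (1 0 9)
1: hit
0: hit
1: hit
5: miss, evict 9, frames (1 0 5)
1: hit
2: miss, evict 5, frames (1 0 2)
0: hit
1: hit
2: hit
5: miss, evict 2, frames (1 0 5)
1: hit
9: miss, evict 0, frames (1 5 9)
5: hit
8: miss, evict 9, frames (1 5 8)
5: hit
8: hit
1: hit
Hits: 13.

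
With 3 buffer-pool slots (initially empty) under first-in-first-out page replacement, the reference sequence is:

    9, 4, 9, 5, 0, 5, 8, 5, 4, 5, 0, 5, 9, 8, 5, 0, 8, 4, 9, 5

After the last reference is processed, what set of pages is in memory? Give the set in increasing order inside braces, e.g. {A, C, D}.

9 → miss, frames {9}
4 → miss, frames {9,4}
9 → hit
5 → miss, frames {9,4,5}
0 → miss, evict 9, frames {4,5,0}
5 → hit
8 → miss, evict 4, frames {5,0,8}
5 → hit
4 → miss, evict 5, frames {0,8,4}
5 → miss, evict 0, frames {8,4,5}
0 → miss, evict 8, frames {4,5,0}
5 → hit
9 → miss, evict 4, frames {5,0,9}
8 → miss, evict 5, frames {0,9,8}
5 → miss, evict 0, frames {9,8,5}
0 → miss, evict 9, frames {8,5,0}
8 → hit
4 → miss, evict 8, frames {5,0,4}
9 → miss, evict 5, frames {0,4,9}
5 → miss, evict 0, frames {4,9,5}

{4, 5, 9}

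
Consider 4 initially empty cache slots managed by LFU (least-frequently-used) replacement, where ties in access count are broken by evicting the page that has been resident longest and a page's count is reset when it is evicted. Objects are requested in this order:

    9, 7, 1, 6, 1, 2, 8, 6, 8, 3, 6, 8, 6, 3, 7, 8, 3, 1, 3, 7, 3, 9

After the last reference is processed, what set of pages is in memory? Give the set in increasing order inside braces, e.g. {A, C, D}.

9 → fault, frames (9)
7 → fault, frames (9 7)
1 → fault, frames (9 7 1)
6 → fault, frames (9 7 1 6)
1 → hit
2 → fault, evict 9, frames (7 1 6 2)
8 → fault, evict 7, frames (1 6 2 8)
6 → hit
8 → hit
3 → fault, evict 2, frames (1 6 8 3)
6 → hit
8 → hit
6 → hit
3 → hit
7 → fault, evict 1, frames (6 8 3 7)
8 → hit
3 → hit
1 → fault, evict 7, frames (6 8 3 1)
3 → hit
7 → fault, evict 1, frames (6 8 3 7)
3 → hit
9 → fault, evict 7, frames (6 8 3 9)

{3, 6, 8, 9}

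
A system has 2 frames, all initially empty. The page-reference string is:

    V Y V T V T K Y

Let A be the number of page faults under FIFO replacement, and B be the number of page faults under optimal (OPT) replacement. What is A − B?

Under FIFO: F F . F F . F F → 6 faults.
Under OPT: F F . F . . F F → 5 faults.
A − B = 6 − 5 = 1.

1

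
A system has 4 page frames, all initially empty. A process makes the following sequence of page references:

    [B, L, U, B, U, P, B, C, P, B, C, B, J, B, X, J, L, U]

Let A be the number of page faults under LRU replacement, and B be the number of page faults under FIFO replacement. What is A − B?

Under LRU: F F F . . F . F . . . . F . F . F F → 9 faults.
Under FIFO: F F F . . F . F . F . . F . F . F F → 10 faults.
A − B = 9 − 10 = -1.

-1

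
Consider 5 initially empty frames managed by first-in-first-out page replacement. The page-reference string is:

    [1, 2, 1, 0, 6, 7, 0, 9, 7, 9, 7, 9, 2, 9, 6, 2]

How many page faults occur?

1: miss, frames {1}
2: miss, frames {1,2}
1: hit
0: miss, frames {1,2,0}
6: miss, frames {1,2,0,6}
7: miss, frames {1,2,0,6,7}
0: hit
9: miss, evict 1, frames {2,0,6,7,9}
7: hit
9: hit
7: hit
9: hit
2: hit
9: hit
6: hit
2: hit
Page faults: 6.

6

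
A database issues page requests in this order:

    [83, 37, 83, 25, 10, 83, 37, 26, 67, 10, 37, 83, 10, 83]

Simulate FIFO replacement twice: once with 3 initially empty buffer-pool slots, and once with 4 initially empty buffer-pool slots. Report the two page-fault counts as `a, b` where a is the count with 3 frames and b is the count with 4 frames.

11, 9

3 frames: F F . F F F F F F F F F . . → 11 faults.
4 frames: F F . F F . . F F . F F F . → 9 faults.
9 < 11: adding a frame reduced faults, as is typical.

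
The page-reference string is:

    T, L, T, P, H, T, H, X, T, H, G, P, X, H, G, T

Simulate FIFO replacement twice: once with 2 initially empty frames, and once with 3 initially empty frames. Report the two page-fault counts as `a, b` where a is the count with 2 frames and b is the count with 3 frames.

13, 10

2 frames: F F . F F F . F . F F F F F F F → 13 faults.
3 frames: F F . F F F . F . . F F . F . F → 10 faults.
10 < 13: adding a frame reduced faults, as is typical.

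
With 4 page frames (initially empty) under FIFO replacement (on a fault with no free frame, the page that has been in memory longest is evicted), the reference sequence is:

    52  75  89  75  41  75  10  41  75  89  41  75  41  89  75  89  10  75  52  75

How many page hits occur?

52 → miss, frames {52}
75 → miss, frames {52,75}
89 → miss, frames {52,75,89}
75 → hit
41 → miss, frames {52,75,89,41}
75 → hit
10 → miss, evict 52, frames {75,89,41,10}
41 → hit
75 → hit
89 → hit
41 → hit
75 → hit
41 → hit
89 → hit
75 → hit
89 → hit
10 → hit
75 → hit
52 → miss, evict 75, frames {89,41,10,52}
75 → miss, evict 89, frames {41,10,52,75}
Hits: 13.

13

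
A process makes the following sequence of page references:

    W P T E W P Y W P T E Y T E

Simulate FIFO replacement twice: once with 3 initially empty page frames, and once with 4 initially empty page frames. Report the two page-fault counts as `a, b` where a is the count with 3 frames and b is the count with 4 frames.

3 frames: F F F F F F F . . F F . . . → 9 faults.
4 frames: F F F F . . F F F F F F . . → 10 faults.
10 > 9: adding a frame increased faults — Belady's anomaly.

9, 10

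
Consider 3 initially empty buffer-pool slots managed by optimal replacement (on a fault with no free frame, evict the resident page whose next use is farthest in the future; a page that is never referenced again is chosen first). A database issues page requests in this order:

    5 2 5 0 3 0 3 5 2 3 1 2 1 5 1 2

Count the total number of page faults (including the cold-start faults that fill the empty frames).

5: miss, frames (5)
2: miss, frames (5 2)
5: hit
0: miss, frames (5 2 0)
3: miss, evict 2, frames (5 0 3)
0: hit
3: hit
5: hit
2: miss, evict 0, frames (5 3 2)
3: hit
1: miss, evict 3, frames (5 2 1)
2: hit
1: hit
5: hit
1: hit
2: hit
Page faults: 6.

6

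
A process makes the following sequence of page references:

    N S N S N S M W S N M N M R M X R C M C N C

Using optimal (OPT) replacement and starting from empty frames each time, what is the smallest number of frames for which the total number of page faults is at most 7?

f=1: 22 faults
f=2: 11 faults
f=3: 9 faults
f=4: 7 faults
f=5: 7 faults
f=6: 7 faults
f=7: 7 faults
Smallest f with faults ≤ 7 is 4.

4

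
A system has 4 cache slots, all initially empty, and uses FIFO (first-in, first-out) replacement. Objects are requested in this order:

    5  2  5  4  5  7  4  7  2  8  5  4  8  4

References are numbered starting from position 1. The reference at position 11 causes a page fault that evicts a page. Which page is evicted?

2

pos 1: 5 -> miss, frames (5)
pos 2: 2 -> miss, frames (5 2)
pos 3: 5 -> hit
pos 4: 4 -> miss, frames (5 2 4)
pos 5: 5 -> hit
pos 6: 7 -> miss, frames (5 2 4 7)
pos 7: 4 -> hit
pos 8: 7 -> hit
pos 9: 2 -> hit
pos 10: 8 -> miss, evict 5, frames (2 4 7 8)
pos 11: 5 -> miss, evict 2, frames (4 7 8 5)
At position 11, page 2 is evicted.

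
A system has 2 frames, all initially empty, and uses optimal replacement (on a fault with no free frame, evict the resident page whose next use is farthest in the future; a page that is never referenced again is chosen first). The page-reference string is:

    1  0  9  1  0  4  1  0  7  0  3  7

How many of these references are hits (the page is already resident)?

4

1: fault, frames [1]
0: fault, frames [1, 0]
9: fault, evict 0, frames [1, 9]
1: hit
0: fault, evict 9, frames [1, 0]
4: fault, evict 0, frames [1, 4]
1: hit
0: fault, evict 4, frames [1, 0]
7: fault, evict 1, frames [0, 7]
0: hit
3: fault, evict 0, frames [7, 3]
7: hit
Hits: 4.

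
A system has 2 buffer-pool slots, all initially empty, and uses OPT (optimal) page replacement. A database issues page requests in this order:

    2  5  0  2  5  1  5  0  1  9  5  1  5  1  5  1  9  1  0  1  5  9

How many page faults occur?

2: fault, frames {2}
5: fault, frames {2,5}
0: fault, evict 5, frames {2,0}
2: hit
5: fault, evict 2, frames {0,5}
1: fault, evict 0, frames {5,1}
5: hit
0: fault, evict 5, frames {1,0}
1: hit
9: fault, evict 0, frames {1,9}
5: fault, evict 9, frames {1,5}
1: hit
5: hit
1: hit
5: hit
1: hit
9: fault, evict 5, frames {1,9}
1: hit
0: fault, evict 9, frames {1,0}
1: hit
5: fault, evict 0, frames {1,5}
9: fault, evict 5, frames {1,9}
Page faults: 12.

12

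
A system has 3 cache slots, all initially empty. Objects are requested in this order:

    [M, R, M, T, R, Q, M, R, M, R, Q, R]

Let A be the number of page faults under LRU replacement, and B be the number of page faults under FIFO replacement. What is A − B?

Under LRU: F F . F . F F . . . . . → 5 faults.
Under FIFO: F F . F . F F F . . . . → 6 faults.
A − B = 5 − 6 = -1.

-1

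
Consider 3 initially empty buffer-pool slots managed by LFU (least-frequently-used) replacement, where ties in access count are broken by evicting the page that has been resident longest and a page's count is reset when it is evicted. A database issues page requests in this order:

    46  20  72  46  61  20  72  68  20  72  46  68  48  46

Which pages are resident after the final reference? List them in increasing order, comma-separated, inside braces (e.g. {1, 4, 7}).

{46, 48, 68}

46: fault, frames [46]
20: fault, frames [46, 20]
72: fault, frames [46, 20, 72]
46: hit
61: fault, evict 20, frames [46, 72, 61]
20: fault, evict 72, frames [46, 61, 20]
72: fault, evict 61, frames [46, 20, 72]
68: fault, evict 20, frames [46, 72, 68]
20: fault, evict 72, frames [46, 68, 20]
72: fault, evict 68, frames [46, 20, 72]
46: hit
68: fault, evict 20, frames [46, 72, 68]
48: fault, evict 72, frames [46, 68, 48]
46: hit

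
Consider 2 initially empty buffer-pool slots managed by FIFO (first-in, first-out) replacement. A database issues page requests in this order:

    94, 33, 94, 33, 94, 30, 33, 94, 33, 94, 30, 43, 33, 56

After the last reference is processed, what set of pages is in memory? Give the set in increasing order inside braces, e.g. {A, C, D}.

{33, 56}

94 -> miss, frames {94}
33 -> miss, frames {94,33}
94 -> hit
33 -> hit
94 -> hit
30 -> miss, evict 94, frames {33,30}
33 -> hit
94 -> miss, evict 33, frames {30,94}
33 -> miss, evict 30, frames {94,33}
94 -> hit
30 -> miss, evict 94, frames {33,30}
43 -> miss, evict 33, frames {30,43}
33 -> miss, evict 30, frames {43,33}
56 -> miss, evict 43, frames {33,56}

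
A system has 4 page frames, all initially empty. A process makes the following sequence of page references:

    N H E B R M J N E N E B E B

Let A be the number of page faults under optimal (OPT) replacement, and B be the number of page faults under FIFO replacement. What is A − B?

-3

Under OPT: F F F F F F F . . . . . . . → 7 faults.
Under FIFO: F F F F F F F F F . . F . . → 10 faults.
A − B = 7 − 10 = -3.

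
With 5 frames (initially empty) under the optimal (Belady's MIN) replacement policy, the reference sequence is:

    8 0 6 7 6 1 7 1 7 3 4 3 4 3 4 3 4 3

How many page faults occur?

7

8 -> fault, frames {8}
0 -> fault, frames {8,0}
6 -> fault, frames {8,0,6}
7 -> fault, frames {8,0,6,7}
6 -> hit
1 -> fault, frames {8,0,6,7,1}
7 -> hit
1 -> hit
7 -> hit
3 -> fault, evict 1, frames {8,0,6,7,3}
4 -> fault, evict 7, frames {8,0,6,3,4}
3 -> hit
4 -> hit
3 -> hit
4 -> hit
3 -> hit
4 -> hit
3 -> hit
Page faults: 7.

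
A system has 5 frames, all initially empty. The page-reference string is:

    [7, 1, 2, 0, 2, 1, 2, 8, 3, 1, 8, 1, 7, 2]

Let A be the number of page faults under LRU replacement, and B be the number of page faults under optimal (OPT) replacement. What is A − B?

1

Under LRU: F F F F . . . F F . . . F . → 7 faults.
Under OPT: F F F F . . . F F . . . . . → 6 faults.
A − B = 7 − 6 = 1.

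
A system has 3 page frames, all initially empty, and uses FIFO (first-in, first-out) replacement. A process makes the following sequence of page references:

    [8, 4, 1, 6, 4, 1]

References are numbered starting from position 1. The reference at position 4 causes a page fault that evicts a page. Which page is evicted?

8

pos 1: 8 → fault, frames {8}
pos 2: 4 → fault, frames {8,4}
pos 3: 1 → fault, frames {8,4,1}
pos 4: 6 → fault, evict 8, frames {4,1,6}
At position 4, page 8 is evicted.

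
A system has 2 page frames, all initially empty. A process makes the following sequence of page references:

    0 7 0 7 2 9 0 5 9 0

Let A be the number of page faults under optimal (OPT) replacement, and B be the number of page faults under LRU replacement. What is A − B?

-2

Under OPT: F F . . F F . F . F → 6 faults.
Under LRU: F F . . F F F F F F → 8 faults.
A − B = 6 − 8 = -2.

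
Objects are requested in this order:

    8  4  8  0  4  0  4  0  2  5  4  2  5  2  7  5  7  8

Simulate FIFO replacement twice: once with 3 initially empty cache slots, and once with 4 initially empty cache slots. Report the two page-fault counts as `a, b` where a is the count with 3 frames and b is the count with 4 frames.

3 frames: F F . F . . . . F F F . . . F . . F → 8 faults.
4 frames: F F . F . . . . F F . . . . F . . F → 7 faults.
7 < 8: adding a frame reduced faults, as is typical.

8, 7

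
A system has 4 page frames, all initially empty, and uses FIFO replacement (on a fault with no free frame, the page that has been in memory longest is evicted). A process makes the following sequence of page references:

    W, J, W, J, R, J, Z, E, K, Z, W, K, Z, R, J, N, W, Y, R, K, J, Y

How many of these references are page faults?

W → miss, frames (W)
J → miss, frames (W J)
W → hit
J → hit
R → miss, frames (W J R)
J → hit
Z → miss, frames (W J R Z)
E → miss, evict W, frames (J R Z E)
K → miss, evict J, frames (R Z E K)
Z → hit
W → miss, evict R, frames (Z E K W)
K → hit
Z → hit
R → miss, evict Z, frames (E K W R)
J → miss, evict E, frames (K W R J)
N → miss, evict K, frames (W R J N)
W → hit
Y → miss, evict W, frames (R J N Y)
R → hit
K → miss, evict R, frames (J N Y K)
J → hit
Y → hit
Page faults: 12.

12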